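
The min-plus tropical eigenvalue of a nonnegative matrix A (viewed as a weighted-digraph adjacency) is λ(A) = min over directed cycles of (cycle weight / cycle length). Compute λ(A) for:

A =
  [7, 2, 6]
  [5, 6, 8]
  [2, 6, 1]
λ(A) = 1

Enumerate directed cycles and compute their means (weight / length). Sample:
  cycle 0 → 0: weight = 7, length = 1, mean = 7/1 ≈ 7.000
  cycle 1 → 1: weight = 6, length = 1, mean = 6/1 ≈ 6.000
  cycle 2 → 2: weight = 1, length = 1, mean = 1/1 ≈ 1.000
  cycle 0 → 1 → 0: weight = 7, length = 2, mean = 7/2 ≈ 3.500
  cycle 0 → 2 → 0: weight = 8, length = 2, mean = 8/2 ≈ 4.000
  cycle 1 → 0 → 1: weight = 7, length = 2, mean = 7/2 ≈ 3.500
Minimum mean = 1.000, attained e.g. along the cycle 2 → 2 with weight 1 and length 1. So λ(A) = 1/1 = 1.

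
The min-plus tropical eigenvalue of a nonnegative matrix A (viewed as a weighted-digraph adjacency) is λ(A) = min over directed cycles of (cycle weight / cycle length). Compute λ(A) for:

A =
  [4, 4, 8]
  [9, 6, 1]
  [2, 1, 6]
λ(A) = 1

Enumerate directed cycles and compute their means (weight / length). Sample:
  cycle 0 → 0: weight = 4, length = 1, mean = 4/1 ≈ 4.000
  cycle 1 → 1: weight = 6, length = 1, mean = 6/1 ≈ 6.000
  cycle 2 → 2: weight = 6, length = 1, mean = 6/1 ≈ 6.000
  cycle 0 → 1 → 0: weight = 13, length = 2, mean = 13/2 ≈ 6.500
  cycle 0 → 2 → 0: weight = 10, length = 2, mean = 10/2 ≈ 5.000
  cycle 1 → 0 → 1: weight = 13, length = 2, mean = 13/2 ≈ 6.500
Minimum mean = 1.000, attained e.g. along the cycle 1 → 2 → 1 with weight 2 and length 2. So λ(A) = 2/2 = 1.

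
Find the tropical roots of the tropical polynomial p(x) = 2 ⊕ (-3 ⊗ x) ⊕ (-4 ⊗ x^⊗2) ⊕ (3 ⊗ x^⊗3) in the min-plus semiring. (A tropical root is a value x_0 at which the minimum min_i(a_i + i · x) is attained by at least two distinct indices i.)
Roots: {-7, 1, 5}

Each tropical root is a break point of the lower envelope of the lines y = a_i + i · x (there are 4 lines, with slopes 0, 1, ..., 3). Only the lines that attain the minimum somewhere contribute to roots; other lines are dominated. Here the surviving (envelope) indices are i = 3, i = 2, i = 1, i = 0.
Intersections between consecutive envelope lines give the roots: for adjacent envelope indices i < j the intersection is x = (a_i − a_j) / (j − i). Reading off the sorted break points: {-7, 1, 5}.
Verification: at each break x_0, at least two indices attain the minimum of min_i(a_i + i · x_0).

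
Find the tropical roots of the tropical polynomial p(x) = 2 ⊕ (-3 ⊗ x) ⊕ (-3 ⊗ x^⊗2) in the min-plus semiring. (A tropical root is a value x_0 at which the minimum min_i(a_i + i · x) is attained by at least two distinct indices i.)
Roots: {0, 5}

Each tropical root is a break point of the lower envelope of the lines y = a_i + i · x (there are 3 lines, with slopes 0, 1, ..., 2). Only the lines that attain the minimum somewhere contribute to roots; other lines are dominated. Here the surviving (envelope) indices are i = 2, i = 1, i = 0.
Intersections between consecutive envelope lines give the roots: for adjacent envelope indices i < j the intersection is x = (a_i − a_j) / (j − i). Reading off the sorted break points: {0, 5}.
Verification: at each break x_0, at least two indices attain the minimum of min_i(a_i + i · x_0).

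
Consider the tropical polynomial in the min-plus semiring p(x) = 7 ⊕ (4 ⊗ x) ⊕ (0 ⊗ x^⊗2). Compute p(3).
p(3) = 6

A tropical monomial a ⊗ x^⊗i evaluates to a + i · x. Evaluating each term at x = 3:
  Term 0 contributes 7 + 0 · 3 = 7
  Term 1 contributes 4 + 1 · 3 = 7
  Term 2 contributes 0 + 2 · 3 = 6
p(3) = ⊕ of these = min[7, 7, 6] = 6.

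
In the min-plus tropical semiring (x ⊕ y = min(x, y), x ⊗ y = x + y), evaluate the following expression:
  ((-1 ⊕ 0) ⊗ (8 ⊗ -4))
((-1 ⊕ 0) ⊗ (8 ⊗ -4)) = 3

Expand innermost to outermost. Recall ⊕ takes the minimum of its arguments and ⊗ takes their sum. Working out the expression ((-1 ⊕ 0) ⊗ (8 ⊗ -4)) gives 3.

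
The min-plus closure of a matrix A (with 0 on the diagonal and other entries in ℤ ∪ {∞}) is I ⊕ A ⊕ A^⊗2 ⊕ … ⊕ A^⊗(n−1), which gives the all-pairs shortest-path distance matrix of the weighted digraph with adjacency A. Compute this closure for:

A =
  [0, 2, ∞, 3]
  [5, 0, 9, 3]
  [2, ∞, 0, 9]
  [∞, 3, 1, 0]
Closure =
  [0, 2, 4, 3]
  [5, 0, 4, 3]
  [2, 4, 0, 5]
  [3, 3, 1, 0]

This is the Floyd-Warshall all-pairs shortest-path computation. For each intermediate vertex k = 0, 1, …, 3, update dist[i][j] ← min(dist[i][j], dist[i][k] + dist[k][j]). The final matrix gives, for each (i, j), the minimum total weight of any directed path from i to j (possibly empty when i = j).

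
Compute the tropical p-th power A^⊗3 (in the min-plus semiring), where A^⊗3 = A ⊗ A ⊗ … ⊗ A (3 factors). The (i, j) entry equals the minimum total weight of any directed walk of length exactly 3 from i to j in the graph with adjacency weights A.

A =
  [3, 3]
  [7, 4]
A^⊗3 =
  [9, 9]
  [13, 12]

Each entry (A^⊗3)_ij equals the minimum over all length-3 walks i = v_0 → v_1 → … → v_3 = j of Σ_t A[v_t][v_{t+1}]. For example, for (i, j) = (0, 1) we minimise over 4 possible intermediate vertex sequences; the minimum is 9, attained along the walk 0 → 0 → 0 → 1.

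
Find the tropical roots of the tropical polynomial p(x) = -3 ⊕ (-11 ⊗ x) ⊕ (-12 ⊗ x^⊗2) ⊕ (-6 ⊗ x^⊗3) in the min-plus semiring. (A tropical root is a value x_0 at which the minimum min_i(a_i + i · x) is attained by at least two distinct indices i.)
Roots: {-6, 1, 8}

Each tropical root is a break point of the lower envelope of the lines y = a_i + i · x (there are 4 lines, with slopes 0, 1, ..., 3). Only the lines that attain the minimum somewhere contribute to roots; other lines are dominated. Here the surviving (envelope) indices are i = 3, i = 2, i = 1, i = 0.
Intersections between consecutive envelope lines give the roots: for adjacent envelope indices i < j the intersection is x = (a_i − a_j) / (j − i). Reading off the sorted break points: {-6, 1, 8}.
Verification: at each break x_0, at least two indices attain the minimum of min_i(a_i + i · x_0).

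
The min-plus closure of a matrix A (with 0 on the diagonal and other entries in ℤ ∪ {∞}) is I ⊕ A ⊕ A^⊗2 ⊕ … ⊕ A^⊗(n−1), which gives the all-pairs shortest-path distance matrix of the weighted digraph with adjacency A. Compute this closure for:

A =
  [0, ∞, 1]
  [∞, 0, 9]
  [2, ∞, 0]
Closure =
  [0, ∞, 1]
  [11, 0, 9]
  [2, ∞, 0]

This is the Floyd-Warshall all-pairs shortest-path computation. For each intermediate vertex k = 0, 1, …, 2, update dist[i][j] ← min(dist[i][j], dist[i][k] + dist[k][j]). The final matrix gives, for each (i, j), the minimum total weight of any directed path from i to j (possibly empty when i = j).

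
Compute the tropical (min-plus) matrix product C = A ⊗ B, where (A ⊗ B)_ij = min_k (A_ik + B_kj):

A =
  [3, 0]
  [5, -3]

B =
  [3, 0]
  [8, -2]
A ⊗ B =
  [6, -2]
  [5, -5]

Apply the min-plus product entry-by-entry:
  C[0][0] = min over k of (A[0][0] + B[0][0] = 3 + 3 = 6, A[0][1] + B[1][0] = 0 + 8 = 8) = 6 (attained at k = 0)
  C[0][1] = min over k of (A[0][0] + B[0][1] = 3 + 0 = 3, A[0][1] + B[1][1] = 0 + -2 = -2) = -2 (attained at k = 1)
  C[1][0] = min over k of (A[1][0] + B[0][0] = 5 + 3 = 8, A[1][1] + B[1][0] = -3 + 8 = 5) = 5 (attained at k = 1)
  C[1][1] = min over k of (A[1][0] + B[0][1] = 5 + 0 = 5, A[1][1] + B[1][1] = -3 + -2 = -5) = -5 (attained at k = 1)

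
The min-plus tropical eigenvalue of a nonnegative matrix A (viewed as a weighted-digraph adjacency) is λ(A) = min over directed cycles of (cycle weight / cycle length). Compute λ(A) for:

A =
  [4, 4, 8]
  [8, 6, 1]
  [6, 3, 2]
λ(A) = 2

Enumerate directed cycles and compute their means (weight / length). Sample:
  cycle 0 → 0: weight = 4, length = 1, mean = 4/1 ≈ 4.000
  cycle 1 → 1: weight = 6, length = 1, mean = 6/1 ≈ 6.000
  cycle 2 → 2: weight = 2, length = 1, mean = 2/1 ≈ 2.000
  cycle 0 → 1 → 0: weight = 12, length = 2, mean = 12/2 ≈ 6.000
  cycle 0 → 2 → 0: weight = 14, length = 2, mean = 14/2 ≈ 7.000
  cycle 1 → 0 → 1: weight = 12, length = 2, mean = 12/2 ≈ 6.000
Minimum mean = 2.000, attained e.g. along the cycle 2 → 2 with weight 2 and length 1. So λ(A) = 2/1 = 2.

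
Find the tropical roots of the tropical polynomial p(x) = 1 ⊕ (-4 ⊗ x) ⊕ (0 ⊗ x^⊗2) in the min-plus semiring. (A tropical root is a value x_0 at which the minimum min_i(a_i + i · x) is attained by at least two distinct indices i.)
Roots: {-4, 5}

Each tropical root is a break point of the lower envelope of the lines y = a_i + i · x (there are 3 lines, with slopes 0, 1, ..., 2). Only the lines that attain the minimum somewhere contribute to roots; other lines are dominated. Here the surviving (envelope) indices are i = 2, i = 1, i = 0.
Intersections between consecutive envelope lines give the roots: for adjacent envelope indices i < j the intersection is x = (a_i − a_j) / (j − i). Reading off the sorted break points: {-4, 5}.
Verification: at each break x_0, at least two indices attain the minimum of min_i(a_i + i · x_0).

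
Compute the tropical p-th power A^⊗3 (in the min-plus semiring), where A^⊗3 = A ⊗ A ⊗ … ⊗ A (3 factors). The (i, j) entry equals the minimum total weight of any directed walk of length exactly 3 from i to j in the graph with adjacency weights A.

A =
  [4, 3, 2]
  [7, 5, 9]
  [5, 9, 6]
A^⊗3 =
  [11, 10, 9]
  [14, 14, 13]
  [12, 12, 11]

Each entry (A^⊗3)_ij equals the minimum over all length-3 walks i = v_0 → v_1 → … → v_3 = j of Σ_t A[v_t][v_{t+1}]. For example, for (i, j) = (0, 2) we minimise over 9 possible intermediate vertex sequences; the minimum is 9, attained along the walk 0 → 2 → 0 → 2.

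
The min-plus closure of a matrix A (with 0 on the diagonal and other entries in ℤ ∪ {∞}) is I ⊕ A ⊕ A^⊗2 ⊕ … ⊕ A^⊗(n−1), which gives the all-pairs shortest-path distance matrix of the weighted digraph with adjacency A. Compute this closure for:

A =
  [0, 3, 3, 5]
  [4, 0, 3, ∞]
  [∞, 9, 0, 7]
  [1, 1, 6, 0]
Closure =
  [0, 3, 3, 5]
  [4, 0, 3, 9]
  [8, 8, 0, 7]
  [1, 1, 4, 0]

This is the Floyd-Warshall all-pairs shortest-path computation. For each intermediate vertex k = 0, 1, …, 3, update dist[i][j] ← min(dist[i][j], dist[i][k] + dist[k][j]). The final matrix gives, for each (i, j), the minimum total weight of any directed path from i to j (possibly empty when i = j).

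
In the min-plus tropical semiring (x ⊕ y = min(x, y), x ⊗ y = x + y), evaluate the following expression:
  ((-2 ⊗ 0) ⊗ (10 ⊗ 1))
((-2 ⊗ 0) ⊗ (10 ⊗ 1)) = 9

Expand innermost to outermost. Recall ⊕ takes the minimum of its arguments and ⊗ takes their sum. Working out the expression ((-2 ⊗ 0) ⊗ (10 ⊗ 1)) gives 9.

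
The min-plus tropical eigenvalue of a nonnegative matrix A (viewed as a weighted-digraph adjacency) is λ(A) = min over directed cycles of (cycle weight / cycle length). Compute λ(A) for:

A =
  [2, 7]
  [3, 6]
λ(A) = 2

Enumerate directed cycles and compute their means (weight / length). Sample:
  cycle 0 → 0: weight = 2, length = 1, mean = 2/1 ≈ 2.000
  cycle 1 → 1: weight = 6, length = 1, mean = 6/1 ≈ 6.000
  cycle 0 → 1 → 0: weight = 10, length = 2, mean = 10/2 ≈ 5.000
  cycle 1 → 0 → 1: weight = 10, length = 2, mean = 10/2 ≈ 5.000
Minimum mean = 2.000, attained e.g. along the cycle 0 → 0 with weight 2 and length 1. So λ(A) = 2/1 = 2.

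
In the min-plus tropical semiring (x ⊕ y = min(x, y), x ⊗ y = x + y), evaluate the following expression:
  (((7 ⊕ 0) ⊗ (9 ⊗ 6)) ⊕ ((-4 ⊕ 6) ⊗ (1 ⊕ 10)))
(((7 ⊕ 0) ⊗ (9 ⊗ 6)) ⊕ ((-4 ⊕ 6) ⊗ (1 ⊕ 10))) = -3

Expand innermost to outermost. Recall ⊕ takes the minimum of its arguments and ⊗ takes their sum. Working out the expression (((7 ⊕ 0) ⊗ (9 ⊗ 6)) ⊕ ((-4 ⊕ 6) ⊗ (1 ⊕ 10))) gives -3.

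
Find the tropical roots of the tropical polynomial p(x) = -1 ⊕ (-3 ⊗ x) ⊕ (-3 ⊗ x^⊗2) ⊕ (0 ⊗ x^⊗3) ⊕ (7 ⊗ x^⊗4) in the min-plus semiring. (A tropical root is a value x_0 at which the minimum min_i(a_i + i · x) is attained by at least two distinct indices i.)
Roots: {-7, -3, 0, 2}

Each tropical root is a break point of the lower envelope of the lines y = a_i + i · x (there are 5 lines, with slopes 0, 1, ..., 4). Only the lines that attain the minimum somewhere contribute to roots; other lines are dominated. Here the surviving (envelope) indices are i = 4, i = 3, i = 2, i = 1, i = 0.
Intersections between consecutive envelope lines give the roots: for adjacent envelope indices i < j the intersection is x = (a_i − a_j) / (j − i). Reading off the sorted break points: {-7, -3, 0, 2}.
Verification: at each break x_0, at least two indices attain the minimum of min_i(a_i + i · x_0).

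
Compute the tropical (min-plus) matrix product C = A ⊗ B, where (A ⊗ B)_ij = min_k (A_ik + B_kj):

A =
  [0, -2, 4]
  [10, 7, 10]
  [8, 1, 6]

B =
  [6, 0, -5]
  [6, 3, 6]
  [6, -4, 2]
A ⊗ B =
  [4, 0, -5]
  [13, 6, 5]
  [7, 2, 3]

Apply the min-plus product entry-by-entry:
  C[0][0] = min over k of (A[0][0] + B[0][0] = 0 + 6 = 6, A[0][1] + B[1][0] = -2 + 6 = 4, A[0][2] + B[2][0] = 4 + 6 = 10) = 4 (attained at k = 1)
  C[0][1] = min over k of (A[0][0] + B[0][1] = 0 + 0 = 0, A[0][1] + B[1][1] = -2 + 3 = 1, A[0][2] + B[2][1] = 4 + -4 = 0) = 0 (attained at k = 0)
  C[0][2] = min over k of (A[0][0] + B[0][2] = 0 + -5 = -5, A[0][1] + B[1][2] = -2 + 6 = 4, A[0][2] + B[2][2] = 4 + 2 = 6) = -5 (attained at k = 0)
  C[1][0] = min over k of (A[1][0] + B[0][0] = 10 + 6 = 16, A[1][1] + B[1][0] = 7 + 6 = 13, A[1][2] + B[2][0] = 10 + 6 = 16) = 13 (attained at k = 1)
  C[1][1] = min over k of (A[1][0] + B[0][1] = 10 + 0 = 10, A[1][1] + B[1][1] = 7 + 3 = 10, A[1][2] + B[2][1] = 10 + -4 = 6) = 6 (attained at k = 2)
  C[1][2] = min over k of (A[1][0] + B[0][2] = 10 + -5 = 5, A[1][1] + B[1][2] = 7 + 6 = 13, A[1][2] + B[2][2] = 10 + 2 = 12) = 5 (attained at k = 0)
  C[2][0] = min over k of (A[2][0] + B[0][0] = 8 + 6 = 14, A[2][1] + B[1][0] = 1 + 6 = 7, A[2][2] + B[2][0] = 6 + 6 = 12) = 7 (attained at k = 1)
  C[2][1] = min over k of (A[2][0] + B[0][1] = 8 + 0 = 8, A[2][1] + B[1][1] = 1 + 3 = 4, A[2][2] + B[2][1] = 6 + -4 = 2) = 2 (attained at k = 2)
  C[2][2] = min over k of (A[2][0] + B[0][2] = 8 + -5 = 3, A[2][1] + B[1][2] = 1 + 6 = 7, A[2][2] + B[2][2] = 6 + 2 = 8) = 3 (attained at k = 0)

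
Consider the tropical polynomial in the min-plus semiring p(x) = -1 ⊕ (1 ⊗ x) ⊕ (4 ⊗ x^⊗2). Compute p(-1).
p(-1) = -1

A tropical monomial a ⊗ x^⊗i evaluates to a + i · x. Evaluating each term at x = -1:
  Term 0 contributes -1 + 0 · -1 = -1
  Term 1 contributes 1 + 1 · -1 = 0
  Term 2 contributes 4 + 2 · -1 = 2
p(-1) = ⊕ of these = min[-1, 0, 2] = -1.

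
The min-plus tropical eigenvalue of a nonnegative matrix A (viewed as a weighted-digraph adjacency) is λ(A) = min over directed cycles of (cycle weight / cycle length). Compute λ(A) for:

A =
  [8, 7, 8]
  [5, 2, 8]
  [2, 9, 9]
λ(A) = 2

Enumerate directed cycles and compute their means (weight / length). Sample:
  cycle 0 → 0: weight = 8, length = 1, mean = 8/1 ≈ 8.000
  cycle 1 → 1: weight = 2, length = 1, mean = 2/1 ≈ 2.000
  cycle 2 → 2: weight = 9, length = 1, mean = 9/1 ≈ 9.000
  cycle 0 → 1 → 0: weight = 12, length = 2, mean = 12/2 ≈ 6.000
  cycle 0 → 2 → 0: weight = 10, length = 2, mean = 10/2 ≈ 5.000
  cycle 1 → 0 → 1: weight = 12, length = 2, mean = 12/2 ≈ 6.000
Minimum mean = 2.000, attained e.g. along the cycle 1 → 1 with weight 2 and length 1. So λ(A) = 2/1 = 2.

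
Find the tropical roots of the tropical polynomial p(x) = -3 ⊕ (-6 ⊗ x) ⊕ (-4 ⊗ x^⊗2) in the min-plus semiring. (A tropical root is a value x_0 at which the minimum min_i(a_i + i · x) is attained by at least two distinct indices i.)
Roots: {-2, 3}

Each tropical root is a break point of the lower envelope of the lines y = a_i + i · x (there are 3 lines, with slopes 0, 1, ..., 2). Only the lines that attain the minimum somewhere contribute to roots; other lines are dominated. Here the surviving (envelope) indices are i = 2, i = 1, i = 0.
Intersections between consecutive envelope lines give the roots: for adjacent envelope indices i < j the intersection is x = (a_i − a_j) / (j − i). Reading off the sorted break points: {-2, 3}.
Verification: at each break x_0, at least two indices attain the minimum of min_i(a_i + i · x_0).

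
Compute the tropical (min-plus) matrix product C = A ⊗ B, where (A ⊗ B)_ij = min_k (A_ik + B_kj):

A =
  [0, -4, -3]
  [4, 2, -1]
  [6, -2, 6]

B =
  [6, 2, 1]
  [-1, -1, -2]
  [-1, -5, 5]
A ⊗ B =
  [-5, -8, -6]
  [-2, -6, 0]
  [-3, -3, -4]

Apply the min-plus product entry-by-entry:
  C[0][0] = min over k of (A[0][0] + B[0][0] = 0 + 6 = 6, A[0][1] + B[1][0] = -4 + -1 = -5, A[0][2] + B[2][0] = -3 + -1 = -4) = -5 (attained at k = 1)
  C[0][1] = min over k of (A[0][0] + B[0][1] = 0 + 2 = 2, A[0][1] + B[1][1] = -4 + -1 = -5, A[0][2] + B[2][1] = -3 + -5 = -8) = -8 (attained at k = 2)
  C[0][2] = min over k of (A[0][0] + B[0][2] = 0 + 1 = 1, A[0][1] + B[1][2] = -4 + -2 = -6, A[0][2] + B[2][2] = -3 + 5 = 2) = -6 (attained at k = 1)
  C[1][0] = min over k of (A[1][0] + B[0][0] = 4 + 6 = 10, A[1][1] + B[1][0] = 2 + -1 = 1, A[1][2] + B[2][0] = -1 + -1 = -2) = -2 (attained at k = 2)
  C[1][1] = min over k of (A[1][0] + B[0][1] = 4 + 2 = 6, A[1][1] + B[1][1] = 2 + -1 = 1, A[1][2] + B[2][1] = -1 + -5 = -6) = -6 (attained at k = 2)
  C[1][2] = min over k of (A[1][0] + B[0][2] = 4 + 1 = 5, A[1][1] + B[1][2] = 2 + -2 = 0, A[1][2] + B[2][2] = -1 + 5 = 4) = 0 (attained at k = 1)
  C[2][0] = min over k of (A[2][0] + B[0][0] = 6 + 6 = 12, A[2][1] + B[1][0] = -2 + -1 = -3, A[2][2] + B[2][0] = 6 + -1 = 5) = -3 (attained at k = 1)
  C[2][1] = min over k of (A[2][0] + B[0][1] = 6 + 2 = 8, A[2][1] + B[1][1] = -2 + -1 = -3, A[2][2] + B[2][1] = 6 + -5 = 1) = -3 (attained at k = 1)
  C[2][2] = min over k of (A[2][0] + B[0][2] = 6 + 1 = 7, A[2][1] + B[1][2] = -2 + -2 = -4, A[2][2] + B[2][2] = 6 + 5 = 11) = -4 (attained at k = 1)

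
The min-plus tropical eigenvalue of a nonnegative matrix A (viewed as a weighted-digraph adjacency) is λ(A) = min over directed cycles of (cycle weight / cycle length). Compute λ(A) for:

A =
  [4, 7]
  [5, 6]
λ(A) = 4

Enumerate directed cycles and compute their means (weight / length). Sample:
  cycle 0 → 0: weight = 4, length = 1, mean = 4/1 ≈ 4.000
  cycle 1 → 1: weight = 6, length = 1, mean = 6/1 ≈ 6.000
  cycle 0 → 1 → 0: weight = 12, length = 2, mean = 12/2 ≈ 6.000
  cycle 1 → 0 → 1: weight = 12, length = 2, mean = 12/2 ≈ 6.000
Minimum mean = 4.000, attained e.g. along the cycle 0 → 0 with weight 4 and length 1. So λ(A) = 4/1 = 4.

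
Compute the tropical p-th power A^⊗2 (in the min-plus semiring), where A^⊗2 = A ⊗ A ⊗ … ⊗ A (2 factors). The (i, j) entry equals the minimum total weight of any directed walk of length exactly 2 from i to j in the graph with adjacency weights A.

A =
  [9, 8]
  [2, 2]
A^⊗2 =
  [10, 10]
  [4, 4]

Each entry (A^⊗2)_ij equals the minimum over all length-2 walks i = v_0 → v_1 → … → v_2 = j of Σ_t A[v_t][v_{t+1}]. For example, for (i, j) = (0, 1) we minimise over 2 possible intermediate vertex sequences; the minimum is 10, attained along the walk 0 → 1 → 1.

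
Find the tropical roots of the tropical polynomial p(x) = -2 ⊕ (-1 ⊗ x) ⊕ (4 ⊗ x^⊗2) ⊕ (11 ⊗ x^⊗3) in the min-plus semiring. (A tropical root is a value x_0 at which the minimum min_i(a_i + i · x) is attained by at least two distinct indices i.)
Roots: {-7, -5, -1}

Each tropical root is a break point of the lower envelope of the lines y = a_i + i · x (there are 4 lines, with slopes 0, 1, ..., 3). Only the lines that attain the minimum somewhere contribute to roots; other lines are dominated. Here the surviving (envelope) indices are i = 3, i = 2, i = 1, i = 0.
Intersections between consecutive envelope lines give the roots: for adjacent envelope indices i < j the intersection is x = (a_i − a_j) / (j − i). Reading off the sorted break points: {-7, -5, -1}.
Verification: at each break x_0, at least two indices attain the minimum of min_i(a_i + i · x_0).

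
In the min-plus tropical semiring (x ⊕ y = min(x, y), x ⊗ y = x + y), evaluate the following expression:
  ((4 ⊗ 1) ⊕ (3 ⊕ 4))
((4 ⊗ 1) ⊕ (3 ⊕ 4)) = 3

Expand innermost to outermost. Recall ⊕ takes the minimum of its arguments and ⊗ takes their sum. Working out the expression ((4 ⊗ 1) ⊕ (3 ⊕ 4)) gives 3.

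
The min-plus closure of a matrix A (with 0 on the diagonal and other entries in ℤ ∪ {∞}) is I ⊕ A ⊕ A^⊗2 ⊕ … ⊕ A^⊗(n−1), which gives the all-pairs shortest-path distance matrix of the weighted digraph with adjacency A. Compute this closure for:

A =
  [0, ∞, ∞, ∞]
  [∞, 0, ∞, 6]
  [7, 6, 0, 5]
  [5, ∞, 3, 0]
Closure =
  [0, ∞, ∞, ∞]
  [11, 0, 9, 6]
  [7, 6, 0, 5]
  [5, 9, 3, 0]

This is the Floyd-Warshall all-pairs shortest-path computation. For each intermediate vertex k = 0, 1, …, 3, update dist[i][j] ← min(dist[i][j], dist[i][k] + dist[k][j]). The final matrix gives, for each (i, j), the minimum total weight of any directed path from i to j (possibly empty when i = j).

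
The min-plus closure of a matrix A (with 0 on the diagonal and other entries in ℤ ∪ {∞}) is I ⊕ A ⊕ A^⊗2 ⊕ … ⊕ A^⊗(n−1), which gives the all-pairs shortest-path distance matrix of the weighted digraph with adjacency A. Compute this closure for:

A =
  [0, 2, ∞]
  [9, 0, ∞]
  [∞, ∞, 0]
Closure =
  [0, 2, ∞]
  [9, 0, ∞]
  [∞, ∞, 0]

This is the Floyd-Warshall all-pairs shortest-path computation. For each intermediate vertex k = 0, 1, …, 2, update dist[i][j] ← min(dist[i][j], dist[i][k] + dist[k][j]). The final matrix gives, for each (i, j), the minimum total weight of any directed path from i to j (possibly empty when i = j).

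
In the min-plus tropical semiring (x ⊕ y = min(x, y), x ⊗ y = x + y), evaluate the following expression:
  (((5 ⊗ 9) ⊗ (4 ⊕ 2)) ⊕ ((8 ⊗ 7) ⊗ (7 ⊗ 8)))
(((5 ⊗ 9) ⊗ (4 ⊕ 2)) ⊕ ((8 ⊗ 7) ⊗ (7 ⊗ 8))) = 16

Expand innermost to outermost. Recall ⊕ takes the minimum of its arguments and ⊗ takes their sum. Working out the expression (((5 ⊗ 9) ⊗ (4 ⊕ 2)) ⊕ ((8 ⊗ 7) ⊗ (7 ⊗ 8))) gives 16.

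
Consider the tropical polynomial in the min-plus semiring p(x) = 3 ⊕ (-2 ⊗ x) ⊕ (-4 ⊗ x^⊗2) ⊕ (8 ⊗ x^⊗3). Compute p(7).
p(7) = 3

A tropical monomial a ⊗ x^⊗i evaluates to a + i · x. Evaluating each term at x = 7:
  Term 0 contributes 3 + 0 · 7 = 3
  Term 1 contributes -2 + 1 · 7 = 5
  Term 2 contributes -4 + 2 · 7 = 10
  Term 3 contributes 8 + 3 · 7 = 29
p(7) = ⊕ of these = min[3, 5, 10, 29] = 3.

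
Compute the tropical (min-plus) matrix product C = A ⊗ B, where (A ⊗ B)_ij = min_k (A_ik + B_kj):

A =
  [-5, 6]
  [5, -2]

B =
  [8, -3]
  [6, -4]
A ⊗ B =
  [3, -8]
  [4, -6]

Apply the min-plus product entry-by-entry:
  C[0][0] = min over k of (A[0][0] + B[0][0] = -5 + 8 = 3, A[0][1] + B[1][0] = 6 + 6 = 12) = 3 (attained at k = 0)
  C[0][1] = min over k of (A[0][0] + B[0][1] = -5 + -3 = -8, A[0][1] + B[1][1] = 6 + -4 = 2) = -8 (attained at k = 0)
  C[1][0] = min over k of (A[1][0] + B[0][0] = 5 + 8 = 13, A[1][1] + B[1][0] = -2 + 6 = 4) = 4 (attained at k = 1)
  C[1][1] = min over k of (A[1][0] + B[0][1] = 5 + -3 = 2, A[1][1] + B[1][1] = -2 + -4 = -6) = -6 (attained at k = 1)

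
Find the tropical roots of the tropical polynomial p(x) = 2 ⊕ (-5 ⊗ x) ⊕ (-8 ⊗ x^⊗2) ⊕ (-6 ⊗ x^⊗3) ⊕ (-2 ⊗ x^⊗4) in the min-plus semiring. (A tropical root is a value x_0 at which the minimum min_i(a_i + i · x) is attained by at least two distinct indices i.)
Roots: {-4, -2, 3, 7}

Each tropical root is a break point of the lower envelope of the lines y = a_i + i · x (there are 5 lines, with slopes 0, 1, ..., 4). Only the lines that attain the minimum somewhere contribute to roots; other lines are dominated. Here the surviving (envelope) indices are i = 4, i = 3, i = 2, i = 1, i = 0.
Intersections between consecutive envelope lines give the roots: for adjacent envelope indices i < j the intersection is x = (a_i − a_j) / (j − i). Reading off the sorted break points: {-4, -2, 3, 7}.
Verification: at each break x_0, at least two indices attain the minimum of min_i(a_i + i · x_0).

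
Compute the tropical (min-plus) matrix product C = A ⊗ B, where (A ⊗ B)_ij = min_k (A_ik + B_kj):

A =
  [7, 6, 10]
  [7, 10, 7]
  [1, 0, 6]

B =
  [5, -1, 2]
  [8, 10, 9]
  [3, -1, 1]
A ⊗ B =
  [12, 6, 9]
  [10, 6, 8]
  [6, 0, 3]

Apply the min-plus product entry-by-entry:
  C[0][0] = min over k of (A[0][0] + B[0][0] = 7 + 5 = 12, A[0][1] + B[1][0] = 6 + 8 = 14, A[0][2] + B[2][0] = 10 + 3 = 13) = 12 (attained at k = 0)
  C[0][1] = min over k of (A[0][0] + B[0][1] = 7 + -1 = 6, A[0][1] + B[1][1] = 6 + 10 = 16, A[0][2] + B[2][1] = 10 + -1 = 9) = 6 (attained at k = 0)
  C[0][2] = min over k of (A[0][0] + B[0][2] = 7 + 2 = 9, A[0][1] + B[1][2] = 6 + 9 = 15, A[0][2] + B[2][2] = 10 + 1 = 11) = 9 (attained at k = 0)
  C[1][0] = min over k of (A[1][0] + B[0][0] = 7 + 5 = 12, A[1][1] + B[1][0] = 10 + 8 = 18, A[1][2] + B[2][0] = 7 + 3 = 10) = 10 (attained at k = 2)
  C[1][1] = min over k of (A[1][0] + B[0][1] = 7 + -1 = 6, A[1][1] + B[1][1] = 10 + 10 = 20, A[1][2] + B[2][1] = 7 + -1 = 6) = 6 (attained at k = 0)
  C[1][2] = min over k of (A[1][0] + B[0][2] = 7 + 2 = 9, A[1][1] + B[1][2] = 10 + 9 = 19, A[1][2] + B[2][2] = 7 + 1 = 8) = 8 (attained at k = 2)
  C[2][0] = min over k of (A[2][0] + B[0][0] = 1 + 5 = 6, A[2][1] + B[1][0] = 0 + 8 = 8, A[2][2] + B[2][0] = 6 + 3 = 9) = 6 (attained at k = 0)
  C[2][1] = min over k of (A[2][0] + B[0][1] = 1 + -1 = 0, A[2][1] + B[1][1] = 0 + 10 = 10, A[2][2] + B[2][1] = 6 + -1 = 5) = 0 (attained at k = 0)
  C[2][2] = min over k of (A[2][0] + B[0][2] = 1 + 2 = 3, A[2][1] + B[1][2] = 0 + 9 = 9, A[2][2] + B[2][2] = 6 + 1 = 7) = 3 (attained at k = 0)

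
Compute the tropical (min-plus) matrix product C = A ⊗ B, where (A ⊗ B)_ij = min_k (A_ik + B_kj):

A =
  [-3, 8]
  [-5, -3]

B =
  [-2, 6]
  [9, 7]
A ⊗ B =
  [-5, 3]
  [-7, 1]

Apply the min-plus product entry-by-entry:
  C[0][0] = min over k of (A[0][0] + B[0][0] = -3 + -2 = -5, A[0][1] + B[1][0] = 8 + 9 = 17) = -5 (attained at k = 0)
  C[0][1] = min over k of (A[0][0] + B[0][1] = -3 + 6 = 3, A[0][1] + B[1][1] = 8 + 7 = 15) = 3 (attained at k = 0)
  C[1][0] = min over k of (A[1][0] + B[0][0] = -5 + -2 = -7, A[1][1] + B[1][0] = -3 + 9 = 6) = -7 (attained at k = 0)
  C[1][1] = min over k of (A[1][0] + B[0][1] = -5 + 6 = 1, A[1][1] + B[1][1] = -3 + 7 = 4) = 1 (attained at k = 0)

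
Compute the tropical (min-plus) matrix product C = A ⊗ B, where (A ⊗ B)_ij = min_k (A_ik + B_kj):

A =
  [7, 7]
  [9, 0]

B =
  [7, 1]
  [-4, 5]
A ⊗ B =
  [3, 8]
  [-4, 5]

Apply the min-plus product entry-by-entry:
  C[0][0] = min over k of (A[0][0] + B[0][0] = 7 + 7 = 14, A[0][1] + B[1][0] = 7 + -4 = 3) = 3 (attained at k = 1)
  C[0][1] = min over k of (A[0][0] + B[0][1] = 7 + 1 = 8, A[0][1] + B[1][1] = 7 + 5 = 12) = 8 (attained at k = 0)
  C[1][0] = min over k of (A[1][0] + B[0][0] = 9 + 7 = 16, A[1][1] + B[1][0] = 0 + -4 = -4) = -4 (attained at k = 1)
  C[1][1] = min over k of (A[1][0] + B[0][1] = 9 + 1 = 10, A[1][1] + B[1][1] = 0 + 5 = 5) = 5 (attained at k = 1)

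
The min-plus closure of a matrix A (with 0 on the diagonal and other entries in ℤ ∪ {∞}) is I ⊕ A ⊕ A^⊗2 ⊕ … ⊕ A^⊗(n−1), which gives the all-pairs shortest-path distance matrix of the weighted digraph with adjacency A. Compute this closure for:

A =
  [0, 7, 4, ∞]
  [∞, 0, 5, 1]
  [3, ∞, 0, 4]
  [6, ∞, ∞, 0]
Closure =
  [0, 7, 4, 8]
  [7, 0, 5, 1]
  [3, 10, 0, 4]
  [6, 13, 10, 0]

This is the Floyd-Warshall all-pairs shortest-path computation. For each intermediate vertex k = 0, 1, …, 3, update dist[i][j] ← min(dist[i][j], dist[i][k] + dist[k][j]). The final matrix gives, for each (i, j), the minimum total weight of any directed path from i to j (possibly empty when i = j).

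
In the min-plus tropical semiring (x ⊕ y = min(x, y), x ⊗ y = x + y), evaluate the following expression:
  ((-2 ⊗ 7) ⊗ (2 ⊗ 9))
((-2 ⊗ 7) ⊗ (2 ⊗ 9)) = 16

Expand innermost to outermost. Recall ⊕ takes the minimum of its arguments and ⊗ takes their sum. Working out the expression ((-2 ⊗ 7) ⊗ (2 ⊗ 9)) gives 16.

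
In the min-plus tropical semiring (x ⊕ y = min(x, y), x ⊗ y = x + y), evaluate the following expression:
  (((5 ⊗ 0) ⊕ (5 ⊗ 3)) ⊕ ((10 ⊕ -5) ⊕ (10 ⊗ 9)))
(((5 ⊗ 0) ⊕ (5 ⊗ 3)) ⊕ ((10 ⊕ -5) ⊕ (10 ⊗ 9))) = -5

Expand innermost to outermost. Recall ⊕ takes the minimum of its arguments and ⊗ takes their sum. Working out the expression (((5 ⊗ 0) ⊕ (5 ⊗ 3)) ⊕ ((10 ⊕ -5) ⊕ (10 ⊗ 9))) gives -5.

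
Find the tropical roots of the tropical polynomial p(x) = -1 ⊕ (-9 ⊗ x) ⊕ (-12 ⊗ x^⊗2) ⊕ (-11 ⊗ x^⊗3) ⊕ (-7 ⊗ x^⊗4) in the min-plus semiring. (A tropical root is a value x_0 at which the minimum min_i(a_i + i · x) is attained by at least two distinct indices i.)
Roots: {-4, -1, 3, 8}

Each tropical root is a break point of the lower envelope of the lines y = a_i + i · x (there are 5 lines, with slopes 0, 1, ..., 4). Only the lines that attain the minimum somewhere contribute to roots; other lines are dominated. Here the surviving (envelope) indices are i = 4, i = 3, i = 2, i = 1, i = 0.
Intersections between consecutive envelope lines give the roots: for adjacent envelope indices i < j the intersection is x = (a_i − a_j) / (j − i). Reading off the sorted break points: {-4, -1, 3, 8}.
Verification: at each break x_0, at least two indices attain the minimum of min_i(a_i + i · x_0).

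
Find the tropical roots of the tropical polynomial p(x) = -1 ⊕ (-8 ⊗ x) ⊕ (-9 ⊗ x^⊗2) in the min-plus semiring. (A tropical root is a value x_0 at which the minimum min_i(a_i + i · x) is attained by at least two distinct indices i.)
Roots: {1, 7}

Each tropical root is a break point of the lower envelope of the lines y = a_i + i · x (there are 3 lines, with slopes 0, 1, ..., 2). Only the lines that attain the minimum somewhere contribute to roots; other lines are dominated. Here the surviving (envelope) indices are i = 2, i = 1, i = 0.
Intersections between consecutive envelope lines give the roots: for adjacent envelope indices i < j the intersection is x = (a_i − a_j) / (j − i). Reading off the sorted break points: {1, 7}.
Verification: at each break x_0, at least two indices attain the minimum of min_i(a_i + i · x_0).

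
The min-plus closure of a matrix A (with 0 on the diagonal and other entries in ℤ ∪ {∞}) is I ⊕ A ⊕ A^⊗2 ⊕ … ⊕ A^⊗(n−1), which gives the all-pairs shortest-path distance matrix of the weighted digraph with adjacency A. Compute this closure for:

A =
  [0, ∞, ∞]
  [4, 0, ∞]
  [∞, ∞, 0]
Closure =
  [0, ∞, ∞]
  [4, 0, ∞]
  [∞, ∞, 0]

This is the Floyd-Warshall all-pairs shortest-path computation. For each intermediate vertex k = 0, 1, …, 2, update dist[i][j] ← min(dist[i][j], dist[i][k] + dist[k][j]). The final matrix gives, for each (i, j), the minimum total weight of any directed path from i to j (possibly empty when i = j).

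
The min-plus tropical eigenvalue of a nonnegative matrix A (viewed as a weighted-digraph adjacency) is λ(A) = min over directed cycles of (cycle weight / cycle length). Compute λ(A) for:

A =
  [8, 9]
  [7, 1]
λ(A) = 1

Enumerate directed cycles and compute their means (weight / length). Sample:
  cycle 0 → 0: weight = 8, length = 1, mean = 8/1 ≈ 8.000
  cycle 1 → 1: weight = 1, length = 1, mean = 1/1 ≈ 1.000
  cycle 0 → 1 → 0: weight = 16, length = 2, mean = 16/2 ≈ 8.000
  cycle 1 → 0 → 1: weight = 16, length = 2, mean = 16/2 ≈ 8.000
Minimum mean = 1.000, attained e.g. along the cycle 1 → 1 with weight 1 and length 1. So λ(A) = 1/1 = 1.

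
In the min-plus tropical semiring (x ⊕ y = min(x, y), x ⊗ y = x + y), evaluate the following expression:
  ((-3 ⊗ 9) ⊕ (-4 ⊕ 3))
((-3 ⊗ 9) ⊕ (-4 ⊕ 3)) = -4

Expand innermost to outermost. Recall ⊕ takes the minimum of its arguments and ⊗ takes their sum. Working out the expression ((-3 ⊗ 9) ⊕ (-4 ⊕ 3)) gives -4.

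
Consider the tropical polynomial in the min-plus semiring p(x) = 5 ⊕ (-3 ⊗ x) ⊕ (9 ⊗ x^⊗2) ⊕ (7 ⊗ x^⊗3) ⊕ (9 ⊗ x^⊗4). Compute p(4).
p(4) = 1

A tropical monomial a ⊗ x^⊗i evaluates to a + i · x. Evaluating each term at x = 4:
  Term 0 contributes 5 + 0 · 4 = 5
  Term 1 contributes -3 + 1 · 4 = 1
  Term 2 contributes 9 + 2 · 4 = 17
  Term 3 contributes 7 + 3 · 4 = 19
  Term 4 contributes 9 + 4 · 4 = 25
p(4) = ⊕ of these = min[5, 1, 17, 19, 25] = 1.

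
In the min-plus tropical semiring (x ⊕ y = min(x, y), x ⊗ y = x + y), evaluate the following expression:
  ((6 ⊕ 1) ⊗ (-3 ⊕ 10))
((6 ⊕ 1) ⊗ (-3 ⊕ 10)) = -2

Expand innermost to outermost. Recall ⊕ takes the minimum of its arguments and ⊗ takes their sum. Working out the expression ((6 ⊕ 1) ⊗ (-3 ⊕ 10)) gives -2.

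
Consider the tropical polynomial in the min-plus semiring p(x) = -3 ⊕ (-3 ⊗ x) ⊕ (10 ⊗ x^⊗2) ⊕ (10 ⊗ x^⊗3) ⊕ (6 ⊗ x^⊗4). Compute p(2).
p(2) = -3

A tropical monomial a ⊗ x^⊗i evaluates to a + i · x. Evaluating each term at x = 2:
  Term 0 contributes -3 + 0 · 2 = -3
  Term 1 contributes -3 + 1 · 2 = -1
  Term 2 contributes 10 + 2 · 2 = 14
  Term 3 contributes 10 + 3 · 2 = 16
  Term 4 contributes 6 + 4 · 2 = 14
p(2) = ⊕ of these = min[-3, -1, 14, 16, 14] = -3.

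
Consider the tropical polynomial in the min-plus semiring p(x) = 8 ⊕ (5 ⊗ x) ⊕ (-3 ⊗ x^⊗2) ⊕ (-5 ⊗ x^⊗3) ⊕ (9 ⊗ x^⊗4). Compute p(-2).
p(-2) = -11

A tropical monomial a ⊗ x^⊗i evaluates to a + i · x. Evaluating each term at x = -2:
  Term 0 contributes 8 + 0 · -2 = 8
  Term 1 contributes 5 + 1 · -2 = 3
  Term 2 contributes -3 + 2 · -2 = -7
  Term 3 contributes -5 + 3 · -2 = -11
  Term 4 contributes 9 + 4 · -2 = 1
p(-2) = ⊕ of these = min[8, 3, -7, -11, 1] = -11.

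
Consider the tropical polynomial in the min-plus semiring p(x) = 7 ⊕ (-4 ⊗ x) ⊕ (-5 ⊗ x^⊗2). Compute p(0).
p(0) = -5

A tropical monomial a ⊗ x^⊗i evaluates to a + i · x. Evaluating each term at x = 0:
  Term 0 contributes 7 + 0 · 0 = 7
  Term 1 contributes -4 + 1 · 0 = -4
  Term 2 contributes -5 + 2 · 0 = -5
p(0) = ⊕ of these = min[7, -4, -5] = -5.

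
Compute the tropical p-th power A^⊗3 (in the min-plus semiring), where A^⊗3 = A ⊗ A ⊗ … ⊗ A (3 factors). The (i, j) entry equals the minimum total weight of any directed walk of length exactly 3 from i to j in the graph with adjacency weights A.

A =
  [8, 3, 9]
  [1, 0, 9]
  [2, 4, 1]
A^⊗3 =
  [4, 3, 11]
  [1, 0, 9]
  [4, 4, 3]

Each entry (A^⊗3)_ij equals the minimum over all length-3 walks i = v_0 → v_1 → … → v_3 = j of Σ_t A[v_t][v_{t+1}]. For example, for (i, j) = (0, 2) we minimise over 9 possible intermediate vertex sequences; the minimum is 11, attained along the walk 0 → 2 → 2 → 2.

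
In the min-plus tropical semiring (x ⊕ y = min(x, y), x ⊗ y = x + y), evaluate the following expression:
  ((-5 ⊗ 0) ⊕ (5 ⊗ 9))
((-5 ⊗ 0) ⊕ (5 ⊗ 9)) = -5

Expand innermost to outermost. Recall ⊕ takes the minimum of its arguments and ⊗ takes their sum. Working out the expression ((-5 ⊗ 0) ⊕ (5 ⊗ 9)) gives -5.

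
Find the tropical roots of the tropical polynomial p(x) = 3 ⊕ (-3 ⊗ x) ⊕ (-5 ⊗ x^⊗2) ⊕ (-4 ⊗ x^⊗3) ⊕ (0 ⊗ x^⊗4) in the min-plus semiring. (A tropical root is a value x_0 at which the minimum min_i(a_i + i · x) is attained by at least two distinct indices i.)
Roots: {-4, -1, 2, 6}

Each tropical root is a break point of the lower envelope of the lines y = a_i + i · x (there are 5 lines, with slopes 0, 1, ..., 4). Only the lines that attain the minimum somewhere contribute to roots; other lines are dominated. Here the surviving (envelope) indices are i = 4, i = 3, i = 2, i = 1, i = 0.
Intersections between consecutive envelope lines give the roots: for adjacent envelope indices i < j the intersection is x = (a_i − a_j) / (j − i). Reading off the sorted break points: {-4, -1, 2, 6}.
Verification: at each break x_0, at least two indices attain the minimum of min_i(a_i + i · x_0).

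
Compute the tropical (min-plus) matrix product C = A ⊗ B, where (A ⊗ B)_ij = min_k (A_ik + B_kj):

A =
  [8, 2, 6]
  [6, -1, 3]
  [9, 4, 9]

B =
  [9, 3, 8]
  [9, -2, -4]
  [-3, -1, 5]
A ⊗ B =
  [3, 0, -2]
  [0, -3, -5]
  [6, 2, 0]

Apply the min-plus product entry-by-entry:
  C[0][0] = min over k of (A[0][0] + B[0][0] = 8 + 9 = 17, A[0][1] + B[1][0] = 2 + 9 = 11, A[0][2] + B[2][0] = 6 + -3 = 3) = 3 (attained at k = 2)
  C[0][1] = min over k of (A[0][0] + B[0][1] = 8 + 3 = 11, A[0][1] + B[1][1] = 2 + -2 = 0, A[0][2] + B[2][1] = 6 + -1 = 5) = 0 (attained at k = 1)
  C[0][2] = min over k of (A[0][0] + B[0][2] = 8 + 8 = 16, A[0][1] + B[1][2] = 2 + -4 = -2, A[0][2] + B[2][2] = 6 + 5 = 11) = -2 (attained at k = 1)
  C[1][0] = min over k of (A[1][0] + B[0][0] = 6 + 9 = 15, A[1][1] + B[1][0] = -1 + 9 = 8, A[1][2] + B[2][0] = 3 + -3 = 0) = 0 (attained at k = 2)
  C[1][1] = min over k of (A[1][0] + B[0][1] = 6 + 3 = 9, A[1][1] + B[1][1] = -1 + -2 = -3, A[1][2] + B[2][1] = 3 + -1 = 2) = -3 (attained at k = 1)
  C[1][2] = min over k of (A[1][0] + B[0][2] = 6 + 8 = 14, A[1][1] + B[1][2] = -1 + -4 = -5, A[1][2] + B[2][2] = 3 + 5 = 8) = -5 (attained at k = 1)
  C[2][0] = min over k of (A[2][0] + B[0][0] = 9 + 9 = 18, A[2][1] + B[1][0] = 4 + 9 = 13, A[2][2] + B[2][0] = 9 + -3 = 6) = 6 (attained at k = 2)
  C[2][1] = min over k of (A[2][0] + B[0][1] = 9 + 3 = 12, A[2][1] + B[1][1] = 4 + -2 = 2, A[2][2] + B[2][1] = 9 + -1 = 8) = 2 (attained at k = 1)
  C[2][2] = min over k of (A[2][0] + B[0][2] = 9 + 8 = 17, A[2][1] + B[1][2] = 4 + -4 = 0, A[2][2] + B[2][2] = 9 + 5 = 14) = 0 (attained at k = 1)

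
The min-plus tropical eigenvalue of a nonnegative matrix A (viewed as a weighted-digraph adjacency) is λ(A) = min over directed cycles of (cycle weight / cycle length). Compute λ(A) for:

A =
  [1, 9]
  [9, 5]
λ(A) = 1

Enumerate directed cycles and compute their means (weight / length). Sample:
  cycle 0 → 0: weight = 1, length = 1, mean = 1/1 ≈ 1.000
  cycle 1 → 1: weight = 5, length = 1, mean = 5/1 ≈ 5.000
  cycle 0 → 1 → 0: weight = 18, length = 2, mean = 18/2 ≈ 9.000
  cycle 1 → 0 → 1: weight = 18, length = 2, mean = 18/2 ≈ 9.000
Minimum mean = 1.000, attained e.g. along the cycle 0 → 0 with weight 1 and length 1. So λ(A) = 1/1 = 1.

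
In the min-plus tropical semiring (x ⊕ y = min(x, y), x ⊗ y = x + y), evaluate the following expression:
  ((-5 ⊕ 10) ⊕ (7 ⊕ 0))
((-5 ⊕ 10) ⊕ (7 ⊕ 0)) = -5

Expand innermost to outermost. Recall ⊕ takes the minimum of its arguments and ⊗ takes their sum. Working out the expression ((-5 ⊕ 10) ⊕ (7 ⊕ 0)) gives -5.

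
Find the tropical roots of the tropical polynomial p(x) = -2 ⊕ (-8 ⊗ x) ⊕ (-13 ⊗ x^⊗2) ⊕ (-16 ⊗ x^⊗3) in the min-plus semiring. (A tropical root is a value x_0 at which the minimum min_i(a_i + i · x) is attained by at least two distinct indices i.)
Roots: {3, 5, 6}

Each tropical root is a break point of the lower envelope of the lines y = a_i + i · x (there are 4 lines, with slopes 0, 1, ..., 3). Only the lines that attain the minimum somewhere contribute to roots; other lines are dominated. Here the surviving (envelope) indices are i = 3, i = 2, i = 1, i = 0.
Intersections between consecutive envelope lines give the roots: for adjacent envelope indices i < j the intersection is x = (a_i − a_j) / (j − i). Reading off the sorted break points: {3, 5, 6}.
Verification: at each break x_0, at least two indices attain the minimum of min_i(a_i + i · x_0).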